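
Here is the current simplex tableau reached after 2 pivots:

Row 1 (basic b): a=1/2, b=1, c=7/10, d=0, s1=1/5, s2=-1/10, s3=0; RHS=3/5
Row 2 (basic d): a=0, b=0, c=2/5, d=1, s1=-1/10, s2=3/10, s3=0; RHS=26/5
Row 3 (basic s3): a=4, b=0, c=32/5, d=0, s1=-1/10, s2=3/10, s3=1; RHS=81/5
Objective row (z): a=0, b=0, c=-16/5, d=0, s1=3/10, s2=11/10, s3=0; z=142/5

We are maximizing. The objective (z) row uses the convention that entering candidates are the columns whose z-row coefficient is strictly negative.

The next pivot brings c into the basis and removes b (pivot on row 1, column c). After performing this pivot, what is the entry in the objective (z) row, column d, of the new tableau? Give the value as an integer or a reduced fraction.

0

Pivot element is row 1, column c: 7/10.
Normalize row 1: new (row 1, d) = 0/(7/10) = 0.
z-row ← z-row − (-16/5)·(new row 1): 0 − (-16/5)·0 = 0.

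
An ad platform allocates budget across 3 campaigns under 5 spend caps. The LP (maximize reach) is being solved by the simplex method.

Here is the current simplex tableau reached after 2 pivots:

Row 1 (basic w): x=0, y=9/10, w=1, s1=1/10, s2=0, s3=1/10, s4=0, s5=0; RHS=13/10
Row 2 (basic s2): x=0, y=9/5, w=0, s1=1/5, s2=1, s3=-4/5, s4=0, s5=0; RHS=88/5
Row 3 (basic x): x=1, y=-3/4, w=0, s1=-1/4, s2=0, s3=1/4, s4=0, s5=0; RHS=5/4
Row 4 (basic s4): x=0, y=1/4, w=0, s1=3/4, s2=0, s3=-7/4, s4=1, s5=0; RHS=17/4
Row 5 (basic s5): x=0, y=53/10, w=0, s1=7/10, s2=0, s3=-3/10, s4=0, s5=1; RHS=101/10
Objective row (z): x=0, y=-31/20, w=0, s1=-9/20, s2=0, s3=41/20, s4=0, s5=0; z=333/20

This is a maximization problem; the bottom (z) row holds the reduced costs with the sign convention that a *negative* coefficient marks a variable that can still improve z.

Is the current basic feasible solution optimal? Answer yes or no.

Column y has objective-row coefficient -31/20, which is negative; an improving pivot exists, so not yet optimal.

no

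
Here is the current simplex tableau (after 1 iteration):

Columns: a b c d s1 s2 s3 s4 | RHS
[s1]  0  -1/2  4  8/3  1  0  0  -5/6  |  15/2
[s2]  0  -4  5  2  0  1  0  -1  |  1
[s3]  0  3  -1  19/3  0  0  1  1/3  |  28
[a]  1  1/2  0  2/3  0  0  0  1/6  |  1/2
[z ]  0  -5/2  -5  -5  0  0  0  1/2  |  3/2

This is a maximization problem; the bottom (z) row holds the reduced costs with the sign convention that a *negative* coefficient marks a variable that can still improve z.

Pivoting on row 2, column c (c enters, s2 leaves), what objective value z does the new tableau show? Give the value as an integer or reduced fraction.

Minimum ratio for c: 1/5 = 1/5.
z changes by −(z-row coeff of c)·ratio = −(-5)·(1/5) = 1.
New z = 3/2 + 1 = 5/2.

5/2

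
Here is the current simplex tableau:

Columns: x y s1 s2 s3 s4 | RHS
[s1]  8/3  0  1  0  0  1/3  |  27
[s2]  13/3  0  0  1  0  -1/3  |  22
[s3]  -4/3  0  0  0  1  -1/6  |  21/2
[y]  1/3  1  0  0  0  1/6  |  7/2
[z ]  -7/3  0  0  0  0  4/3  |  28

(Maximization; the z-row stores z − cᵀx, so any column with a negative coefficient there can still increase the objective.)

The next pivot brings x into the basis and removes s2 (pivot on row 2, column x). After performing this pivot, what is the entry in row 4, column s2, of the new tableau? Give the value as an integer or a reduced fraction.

Pivot element is row 2, column x: 13/3.
Normalize row 2: new (row 2, s2) = 1/(13/3) = 3/13.
row 4 ← row 4 − (1/3)·(new row 2): 0 − (1/3)·(3/13) = -1/13.

-1/13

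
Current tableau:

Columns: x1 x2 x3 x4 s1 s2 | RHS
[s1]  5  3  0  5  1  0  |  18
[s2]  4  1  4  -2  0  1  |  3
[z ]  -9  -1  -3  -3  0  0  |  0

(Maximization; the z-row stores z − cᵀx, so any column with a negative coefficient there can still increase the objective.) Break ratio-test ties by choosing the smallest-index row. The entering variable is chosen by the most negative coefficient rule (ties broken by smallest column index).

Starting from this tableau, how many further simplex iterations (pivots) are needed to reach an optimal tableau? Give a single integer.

pivot: x1 in, s2 out → z = 27/4
pivot: x4 in, s1 out → z = 21
No improving column remains; optimal.

2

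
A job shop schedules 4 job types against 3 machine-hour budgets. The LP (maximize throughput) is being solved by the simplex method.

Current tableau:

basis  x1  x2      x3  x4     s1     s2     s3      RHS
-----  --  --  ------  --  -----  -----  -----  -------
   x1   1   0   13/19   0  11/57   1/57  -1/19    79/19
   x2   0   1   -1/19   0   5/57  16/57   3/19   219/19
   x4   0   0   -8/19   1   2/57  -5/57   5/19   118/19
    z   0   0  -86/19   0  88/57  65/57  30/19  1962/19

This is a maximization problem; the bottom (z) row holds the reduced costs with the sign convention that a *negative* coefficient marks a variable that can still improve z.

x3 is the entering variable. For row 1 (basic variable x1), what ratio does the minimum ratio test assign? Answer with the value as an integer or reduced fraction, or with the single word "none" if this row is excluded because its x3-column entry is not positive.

79/13

Ratio = RHS / (x3 entry) = (79/19) / (13/19) = 79/13.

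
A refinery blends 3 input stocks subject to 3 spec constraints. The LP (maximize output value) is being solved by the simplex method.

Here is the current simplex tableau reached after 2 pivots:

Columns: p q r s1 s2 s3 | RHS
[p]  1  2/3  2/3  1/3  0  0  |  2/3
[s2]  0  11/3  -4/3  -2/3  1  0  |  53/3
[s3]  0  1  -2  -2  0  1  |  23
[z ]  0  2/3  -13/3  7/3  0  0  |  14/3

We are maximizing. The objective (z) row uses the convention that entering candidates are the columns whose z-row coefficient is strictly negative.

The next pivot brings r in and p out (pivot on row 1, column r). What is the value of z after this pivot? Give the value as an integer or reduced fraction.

9

Minimum ratio for r: (2/3)/(2/3) = 1.
z changes by −(z-row coeff of r)·ratio = −(-13/3)·1 = 13/3.
New z = 14/3 + (13/3) = 9.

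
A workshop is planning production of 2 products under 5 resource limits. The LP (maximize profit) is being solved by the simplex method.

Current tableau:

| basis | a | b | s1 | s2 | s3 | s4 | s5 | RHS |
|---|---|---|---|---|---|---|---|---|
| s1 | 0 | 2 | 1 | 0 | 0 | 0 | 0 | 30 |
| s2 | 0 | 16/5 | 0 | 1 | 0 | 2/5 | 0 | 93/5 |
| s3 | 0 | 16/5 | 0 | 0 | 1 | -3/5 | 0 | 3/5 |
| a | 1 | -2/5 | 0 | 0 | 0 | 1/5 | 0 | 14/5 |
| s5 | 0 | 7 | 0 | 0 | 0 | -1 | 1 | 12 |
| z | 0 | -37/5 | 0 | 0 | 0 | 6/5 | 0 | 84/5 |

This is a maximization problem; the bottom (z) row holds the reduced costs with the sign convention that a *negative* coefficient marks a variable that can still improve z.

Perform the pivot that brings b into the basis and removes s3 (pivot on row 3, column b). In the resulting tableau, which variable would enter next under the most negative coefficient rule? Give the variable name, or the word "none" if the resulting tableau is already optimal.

s4

Pivot element 16/5. New z-row = old z-row − (-37/5)·(row 3/(16/5)).
Updated z-row coefficients: a: 0, b: 0, s1: 0, s2: 0, s3: 37/16, s4: -3/16, s5: 0.
The most negative is -3/16 in column s4, so s4 would enter next.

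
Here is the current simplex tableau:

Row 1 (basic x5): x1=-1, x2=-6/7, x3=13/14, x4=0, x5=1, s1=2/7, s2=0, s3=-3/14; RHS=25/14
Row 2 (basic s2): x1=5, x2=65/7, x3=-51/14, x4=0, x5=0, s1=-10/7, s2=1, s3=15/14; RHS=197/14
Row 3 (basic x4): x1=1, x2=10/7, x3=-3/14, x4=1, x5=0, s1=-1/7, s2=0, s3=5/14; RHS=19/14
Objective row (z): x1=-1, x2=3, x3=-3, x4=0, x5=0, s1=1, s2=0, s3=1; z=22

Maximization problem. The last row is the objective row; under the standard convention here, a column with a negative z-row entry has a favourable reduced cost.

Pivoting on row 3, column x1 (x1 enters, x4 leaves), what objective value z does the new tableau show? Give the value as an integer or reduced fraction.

327/14

Minimum ratio for x1: (19/14)/1 = 19/14.
z changes by −(z-row coeff of x1)·ratio = −(-1)·(19/14) = 19/14.
New z = 22 + (19/14) = 327/14.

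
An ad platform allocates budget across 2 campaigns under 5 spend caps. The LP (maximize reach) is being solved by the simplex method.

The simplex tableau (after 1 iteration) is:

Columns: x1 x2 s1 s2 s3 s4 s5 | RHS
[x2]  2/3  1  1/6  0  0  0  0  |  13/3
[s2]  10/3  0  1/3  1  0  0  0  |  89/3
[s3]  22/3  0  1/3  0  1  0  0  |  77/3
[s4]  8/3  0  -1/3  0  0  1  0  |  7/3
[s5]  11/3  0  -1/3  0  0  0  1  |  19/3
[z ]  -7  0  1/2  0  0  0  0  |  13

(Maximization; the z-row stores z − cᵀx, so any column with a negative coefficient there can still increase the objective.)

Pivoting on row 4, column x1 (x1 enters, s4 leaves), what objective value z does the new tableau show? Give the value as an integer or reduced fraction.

153/8

Minimum ratio for x1: (7/3)/(8/3) = 7/8.
z changes by −(z-row coeff of x1)·ratio = −(-7)·(7/8) = 49/8.
New z = 13 + (49/8) = 153/8.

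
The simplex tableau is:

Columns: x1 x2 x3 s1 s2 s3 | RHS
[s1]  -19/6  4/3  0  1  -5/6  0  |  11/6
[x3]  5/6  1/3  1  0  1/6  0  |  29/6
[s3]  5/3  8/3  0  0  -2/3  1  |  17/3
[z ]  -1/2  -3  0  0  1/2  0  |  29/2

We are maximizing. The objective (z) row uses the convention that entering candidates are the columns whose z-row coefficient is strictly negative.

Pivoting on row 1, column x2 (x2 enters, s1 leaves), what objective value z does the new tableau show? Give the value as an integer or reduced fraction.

Minimum ratio for x2: (11/6)/(4/3) = 11/8.
z changes by −(z-row coeff of x2)·ratio = −(-3)·(11/8) = 33/8.
New z = 29/2 + (33/8) = 149/8.

149/8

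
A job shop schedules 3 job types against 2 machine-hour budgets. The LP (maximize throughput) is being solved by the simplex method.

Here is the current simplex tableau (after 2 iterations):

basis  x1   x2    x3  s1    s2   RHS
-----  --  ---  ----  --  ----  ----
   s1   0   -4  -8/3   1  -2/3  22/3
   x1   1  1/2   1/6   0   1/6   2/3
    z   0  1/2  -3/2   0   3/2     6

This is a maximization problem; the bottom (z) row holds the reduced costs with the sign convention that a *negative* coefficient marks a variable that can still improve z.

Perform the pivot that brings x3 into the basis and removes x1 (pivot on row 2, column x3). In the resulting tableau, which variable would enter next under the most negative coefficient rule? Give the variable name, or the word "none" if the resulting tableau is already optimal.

Pivot element 1/6. New z-row = old z-row − (-3/2)·(row 2/(1/6)).
Updated z-row coefficients: x1: 9, x2: 5, x3: 0, s1: 0, s2: 3.
No coefficient is strictly negative; the tableau after this pivot is optimal.

none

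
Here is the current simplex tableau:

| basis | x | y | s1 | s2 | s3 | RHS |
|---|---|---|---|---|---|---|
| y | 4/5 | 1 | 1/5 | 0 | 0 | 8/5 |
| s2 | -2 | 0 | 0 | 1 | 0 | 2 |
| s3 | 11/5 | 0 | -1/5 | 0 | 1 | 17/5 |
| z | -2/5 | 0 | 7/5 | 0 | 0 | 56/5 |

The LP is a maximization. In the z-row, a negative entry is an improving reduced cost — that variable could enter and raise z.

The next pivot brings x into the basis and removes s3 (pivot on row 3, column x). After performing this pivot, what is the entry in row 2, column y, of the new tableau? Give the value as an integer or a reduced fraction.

Pivot element is row 3, column x: 11/5.
Normalize row 3: new (row 3, y) = 0/(11/5) = 0.
row 2 ← row 2 − (-2)·(new row 3): 0 − (-2)·0 = 0.

0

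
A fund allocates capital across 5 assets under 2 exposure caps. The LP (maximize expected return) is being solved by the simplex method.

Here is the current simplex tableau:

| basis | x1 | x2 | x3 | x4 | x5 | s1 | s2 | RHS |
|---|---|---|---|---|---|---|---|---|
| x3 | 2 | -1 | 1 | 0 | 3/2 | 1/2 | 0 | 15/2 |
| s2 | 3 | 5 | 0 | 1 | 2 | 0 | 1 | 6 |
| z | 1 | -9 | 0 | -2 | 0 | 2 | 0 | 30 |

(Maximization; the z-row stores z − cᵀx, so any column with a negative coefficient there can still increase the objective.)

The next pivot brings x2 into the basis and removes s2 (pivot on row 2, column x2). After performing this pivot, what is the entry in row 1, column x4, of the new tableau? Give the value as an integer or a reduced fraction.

Pivot element is row 2, column x2: 5.
Normalize row 2: new (row 2, x4) = 1/5 = 1/5.
row 1 ← row 1 − (-1)·(new row 2): 0 − (-1)·(1/5) = 1/5.

1/5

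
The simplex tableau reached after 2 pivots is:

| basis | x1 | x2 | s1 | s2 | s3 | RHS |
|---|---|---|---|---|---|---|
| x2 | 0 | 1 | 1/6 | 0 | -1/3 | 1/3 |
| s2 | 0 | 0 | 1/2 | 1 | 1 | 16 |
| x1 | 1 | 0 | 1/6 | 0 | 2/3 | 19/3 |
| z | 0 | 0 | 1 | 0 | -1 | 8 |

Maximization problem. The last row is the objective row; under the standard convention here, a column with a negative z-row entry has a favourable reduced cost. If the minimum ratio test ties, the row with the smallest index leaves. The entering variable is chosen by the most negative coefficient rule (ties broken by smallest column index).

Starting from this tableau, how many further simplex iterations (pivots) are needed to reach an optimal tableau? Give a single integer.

pivot: s3 in, x1 out → z = 35/2
No improving column remains; optimal.

1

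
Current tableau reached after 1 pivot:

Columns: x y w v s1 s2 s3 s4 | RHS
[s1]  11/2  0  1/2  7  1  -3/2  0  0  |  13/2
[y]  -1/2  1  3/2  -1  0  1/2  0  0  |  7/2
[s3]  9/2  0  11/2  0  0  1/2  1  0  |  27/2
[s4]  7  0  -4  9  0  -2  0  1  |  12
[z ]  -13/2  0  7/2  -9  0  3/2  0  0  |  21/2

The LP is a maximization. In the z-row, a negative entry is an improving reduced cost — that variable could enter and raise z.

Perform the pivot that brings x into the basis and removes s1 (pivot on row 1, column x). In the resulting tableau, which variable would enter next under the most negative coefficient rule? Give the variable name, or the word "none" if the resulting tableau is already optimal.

v

Pivot element 11/2. New z-row = old z-row − (-13/2)·(row 1/(11/2)).
Updated z-row coefficients: x: 0, y: 0, w: 45/11, v: -8/11, s1: 13/11, s2: -3/11, s3: 0, s4: 0.
The most negative is -8/11 in column v, so v would enter next.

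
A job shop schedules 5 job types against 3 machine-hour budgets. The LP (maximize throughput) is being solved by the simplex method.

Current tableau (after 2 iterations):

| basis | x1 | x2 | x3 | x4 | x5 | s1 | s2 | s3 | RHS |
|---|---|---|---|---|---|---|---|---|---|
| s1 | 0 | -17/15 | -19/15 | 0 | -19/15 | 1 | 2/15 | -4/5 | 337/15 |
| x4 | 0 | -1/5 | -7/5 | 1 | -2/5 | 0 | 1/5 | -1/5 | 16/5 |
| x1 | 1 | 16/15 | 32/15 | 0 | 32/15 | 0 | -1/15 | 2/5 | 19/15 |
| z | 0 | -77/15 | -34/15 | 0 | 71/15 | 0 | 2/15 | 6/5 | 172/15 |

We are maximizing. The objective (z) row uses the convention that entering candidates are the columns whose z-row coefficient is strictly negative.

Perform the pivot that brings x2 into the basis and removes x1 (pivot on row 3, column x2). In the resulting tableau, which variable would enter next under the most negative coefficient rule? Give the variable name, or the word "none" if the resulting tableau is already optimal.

Pivot element 16/15. New z-row = old z-row − (-77/15)·(row 3/(16/15)).
Updated z-row coefficients: x1: 77/16, x2: 0, x3: 8, x4: 0, x5: 15, s1: 0, s2: -3/16, s3: 25/8.
The most negative is -3/16 in column s2, so s2 would enter next.

s2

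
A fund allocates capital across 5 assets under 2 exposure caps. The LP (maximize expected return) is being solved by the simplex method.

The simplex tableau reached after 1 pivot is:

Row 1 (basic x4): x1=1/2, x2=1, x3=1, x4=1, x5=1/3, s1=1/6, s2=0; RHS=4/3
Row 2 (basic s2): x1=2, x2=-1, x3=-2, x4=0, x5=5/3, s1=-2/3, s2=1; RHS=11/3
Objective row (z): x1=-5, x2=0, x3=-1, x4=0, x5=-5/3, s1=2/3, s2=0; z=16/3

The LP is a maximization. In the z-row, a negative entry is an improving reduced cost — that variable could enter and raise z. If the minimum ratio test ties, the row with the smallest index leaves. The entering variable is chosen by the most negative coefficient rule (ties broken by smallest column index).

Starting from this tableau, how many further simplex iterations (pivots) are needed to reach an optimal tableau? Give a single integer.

pivot: x1 in, s2 out → z = 29/2
pivot: x3 in, x4 out → z = 97/6
No improving column remains; optimal.

2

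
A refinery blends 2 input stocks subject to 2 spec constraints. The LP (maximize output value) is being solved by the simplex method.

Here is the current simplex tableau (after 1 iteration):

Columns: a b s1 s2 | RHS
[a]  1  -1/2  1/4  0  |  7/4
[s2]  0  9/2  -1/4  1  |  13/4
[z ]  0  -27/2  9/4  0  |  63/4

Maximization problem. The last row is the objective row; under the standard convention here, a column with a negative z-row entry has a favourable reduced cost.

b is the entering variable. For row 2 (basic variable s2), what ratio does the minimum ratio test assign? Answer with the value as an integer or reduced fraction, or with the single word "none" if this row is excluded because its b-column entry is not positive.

Ratio = RHS / (b entry) = (13/4) / (9/2) = 13/18.

13/18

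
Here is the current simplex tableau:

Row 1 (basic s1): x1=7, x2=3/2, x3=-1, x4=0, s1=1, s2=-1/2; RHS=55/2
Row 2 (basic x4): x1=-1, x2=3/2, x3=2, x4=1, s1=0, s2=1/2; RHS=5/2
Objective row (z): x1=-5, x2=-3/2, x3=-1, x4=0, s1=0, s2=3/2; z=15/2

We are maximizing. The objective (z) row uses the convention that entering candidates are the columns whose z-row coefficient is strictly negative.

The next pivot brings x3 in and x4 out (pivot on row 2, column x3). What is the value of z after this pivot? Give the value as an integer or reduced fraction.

35/4

Minimum ratio for x3: (5/2)/2 = 5/4.
z changes by −(z-row coeff of x3)·ratio = −(-1)·(5/4) = 5/4.
New z = 15/2 + (5/4) = 35/4.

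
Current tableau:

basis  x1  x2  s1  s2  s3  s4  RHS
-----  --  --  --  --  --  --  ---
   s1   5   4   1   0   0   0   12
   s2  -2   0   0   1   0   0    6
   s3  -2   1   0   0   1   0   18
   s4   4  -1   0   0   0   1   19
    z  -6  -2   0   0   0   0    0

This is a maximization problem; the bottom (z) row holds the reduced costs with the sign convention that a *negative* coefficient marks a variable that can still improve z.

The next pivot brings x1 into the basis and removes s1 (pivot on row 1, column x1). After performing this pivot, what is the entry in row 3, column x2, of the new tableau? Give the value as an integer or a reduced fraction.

13/5

Pivot element is row 1, column x1: 5.
Normalize row 1: new (row 1, x2) = 4/5 = 4/5.
row 3 ← row 3 − (-2)·(new row 1): 1 − (-2)·(4/5) = 13/5.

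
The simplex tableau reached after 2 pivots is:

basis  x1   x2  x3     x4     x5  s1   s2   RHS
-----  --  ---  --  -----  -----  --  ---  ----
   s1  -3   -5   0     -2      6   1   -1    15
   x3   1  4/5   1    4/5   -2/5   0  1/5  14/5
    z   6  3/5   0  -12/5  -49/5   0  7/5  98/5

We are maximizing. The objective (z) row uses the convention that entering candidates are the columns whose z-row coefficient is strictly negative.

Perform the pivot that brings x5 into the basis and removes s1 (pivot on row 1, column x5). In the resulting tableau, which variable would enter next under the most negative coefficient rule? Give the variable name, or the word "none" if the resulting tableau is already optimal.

x2

Pivot element 6. New z-row = old z-row − (-49/5)·(row 1/6).
Updated z-row coefficients: x1: 11/10, x2: -227/30, x3: 0, x4: -17/3, x5: 0, s1: 49/30, s2: -7/30.
The most negative is -227/30 in column x2, so x2 would enter next.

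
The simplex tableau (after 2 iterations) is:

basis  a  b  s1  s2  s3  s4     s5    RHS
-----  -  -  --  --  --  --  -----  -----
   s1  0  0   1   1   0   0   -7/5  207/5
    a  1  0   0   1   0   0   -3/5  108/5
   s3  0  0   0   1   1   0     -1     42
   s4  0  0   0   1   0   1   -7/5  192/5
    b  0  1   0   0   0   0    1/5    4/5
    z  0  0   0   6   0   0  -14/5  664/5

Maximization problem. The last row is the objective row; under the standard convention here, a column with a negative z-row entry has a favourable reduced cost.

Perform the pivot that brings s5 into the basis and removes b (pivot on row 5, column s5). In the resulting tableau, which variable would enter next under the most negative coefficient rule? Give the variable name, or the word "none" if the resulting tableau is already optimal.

Pivot element 1/5. New z-row = old z-row − (-14/5)·(row 5/(1/5)).
Updated z-row coefficients: a: 0, b: 14, s1: 0, s2: 6, s3: 0, s4: 0, s5: 0.
No coefficient is strictly negative; the tableau after this pivot is optimal.

none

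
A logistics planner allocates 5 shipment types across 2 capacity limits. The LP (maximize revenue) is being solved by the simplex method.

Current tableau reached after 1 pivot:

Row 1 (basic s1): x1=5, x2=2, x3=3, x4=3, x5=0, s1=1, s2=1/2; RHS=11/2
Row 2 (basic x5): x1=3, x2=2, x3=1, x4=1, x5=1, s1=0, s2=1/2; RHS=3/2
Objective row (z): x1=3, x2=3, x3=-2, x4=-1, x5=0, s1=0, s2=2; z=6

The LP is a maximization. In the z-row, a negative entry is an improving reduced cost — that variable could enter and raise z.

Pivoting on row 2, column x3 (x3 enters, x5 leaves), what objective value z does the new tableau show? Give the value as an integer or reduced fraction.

9

Minimum ratio for x3: (3/2)/1 = 3/2.
z changes by −(z-row coeff of x3)·ratio = −(-2)·(3/2) = 3.
New z = 6 + 3 = 9.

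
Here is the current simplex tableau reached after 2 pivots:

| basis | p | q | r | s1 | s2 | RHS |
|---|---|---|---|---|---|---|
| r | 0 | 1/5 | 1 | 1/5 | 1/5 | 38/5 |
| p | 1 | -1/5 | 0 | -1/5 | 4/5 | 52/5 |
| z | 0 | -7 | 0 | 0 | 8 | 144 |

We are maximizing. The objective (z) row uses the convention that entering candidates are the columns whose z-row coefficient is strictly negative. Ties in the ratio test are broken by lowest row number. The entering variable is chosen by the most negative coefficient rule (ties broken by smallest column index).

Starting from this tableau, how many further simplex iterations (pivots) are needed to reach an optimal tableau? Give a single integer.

pivot: q in, r out → z = 410
No improving column remains; optimal.

1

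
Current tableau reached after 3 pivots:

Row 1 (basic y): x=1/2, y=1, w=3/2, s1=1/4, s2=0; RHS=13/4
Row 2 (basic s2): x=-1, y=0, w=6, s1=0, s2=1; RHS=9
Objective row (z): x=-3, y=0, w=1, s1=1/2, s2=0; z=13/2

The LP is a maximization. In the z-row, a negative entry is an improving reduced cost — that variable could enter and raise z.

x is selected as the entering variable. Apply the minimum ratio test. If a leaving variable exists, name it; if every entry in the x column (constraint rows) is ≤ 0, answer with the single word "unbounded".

y

Ratios: row 1 (y): (13/4)/(1/2) = 13/2; row 2 (s2): entry -1 ≤ 0, skip.
Minimum ratio is in the y row, so y leaves.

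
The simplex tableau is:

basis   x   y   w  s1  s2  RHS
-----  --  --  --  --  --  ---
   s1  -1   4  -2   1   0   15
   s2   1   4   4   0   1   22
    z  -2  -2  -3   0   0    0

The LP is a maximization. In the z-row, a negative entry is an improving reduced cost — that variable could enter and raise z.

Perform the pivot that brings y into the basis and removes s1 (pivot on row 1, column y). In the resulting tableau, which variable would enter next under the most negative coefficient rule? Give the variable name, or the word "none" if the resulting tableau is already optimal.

Pivot element 4. New z-row = old z-row − (-2)·(row 1/4).
Updated z-row coefficients: x: -5/2, y: 0, w: -4, s1: 1/2, s2: 0.
The most negative is -4 in column w, so w would enter next.

w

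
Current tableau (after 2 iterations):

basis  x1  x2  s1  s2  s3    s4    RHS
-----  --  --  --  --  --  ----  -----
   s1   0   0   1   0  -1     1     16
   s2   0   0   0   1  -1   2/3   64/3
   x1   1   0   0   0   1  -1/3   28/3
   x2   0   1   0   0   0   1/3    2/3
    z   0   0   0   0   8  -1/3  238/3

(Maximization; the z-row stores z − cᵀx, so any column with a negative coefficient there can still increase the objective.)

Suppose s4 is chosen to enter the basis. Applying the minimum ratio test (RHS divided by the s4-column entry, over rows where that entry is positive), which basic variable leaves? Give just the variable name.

x2

Ratios: row 1 (s1): 16/1 = 16; row 2 (s2): (64/3)/(2/3) = 32; row 3 (x1): entry -1/3 ≤ 0, skip; row 4 (x2): (2/3)/(1/3) = 2.
Minimum ratio 2 is in the x2 row, so x2 leaves.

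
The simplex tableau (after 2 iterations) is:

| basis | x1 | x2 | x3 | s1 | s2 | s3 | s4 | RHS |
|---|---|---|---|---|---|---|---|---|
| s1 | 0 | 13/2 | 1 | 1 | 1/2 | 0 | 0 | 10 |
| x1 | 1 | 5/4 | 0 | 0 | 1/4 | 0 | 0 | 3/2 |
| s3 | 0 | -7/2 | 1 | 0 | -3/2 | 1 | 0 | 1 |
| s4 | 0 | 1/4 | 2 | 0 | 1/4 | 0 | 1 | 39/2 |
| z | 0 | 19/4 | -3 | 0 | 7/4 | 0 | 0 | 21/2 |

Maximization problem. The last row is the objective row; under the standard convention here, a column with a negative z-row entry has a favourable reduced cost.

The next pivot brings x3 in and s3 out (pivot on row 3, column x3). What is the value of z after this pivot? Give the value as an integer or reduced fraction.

Minimum ratio for x3: 1/1 = 1.
z changes by −(z-row coeff of x3)·ratio = −(-3)·1 = 3.
New z = 21/2 + 3 = 27/2.

27/2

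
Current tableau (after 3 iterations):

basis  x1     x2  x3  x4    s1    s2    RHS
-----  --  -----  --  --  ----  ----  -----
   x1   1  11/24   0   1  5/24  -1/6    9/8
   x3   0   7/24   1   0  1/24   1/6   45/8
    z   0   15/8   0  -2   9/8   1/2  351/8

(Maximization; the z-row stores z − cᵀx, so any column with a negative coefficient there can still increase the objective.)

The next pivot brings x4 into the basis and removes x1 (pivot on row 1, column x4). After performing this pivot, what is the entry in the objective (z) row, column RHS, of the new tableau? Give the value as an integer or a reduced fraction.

Pivot element is row 1, column x4: 1.
Normalize row 1: new (row 1, RHS) = (9/8)/1 = 9/8.
z-row ← z-row − (-2)·(new row 1): 351/8 − (-2)·(9/8) = 369/8.

369/8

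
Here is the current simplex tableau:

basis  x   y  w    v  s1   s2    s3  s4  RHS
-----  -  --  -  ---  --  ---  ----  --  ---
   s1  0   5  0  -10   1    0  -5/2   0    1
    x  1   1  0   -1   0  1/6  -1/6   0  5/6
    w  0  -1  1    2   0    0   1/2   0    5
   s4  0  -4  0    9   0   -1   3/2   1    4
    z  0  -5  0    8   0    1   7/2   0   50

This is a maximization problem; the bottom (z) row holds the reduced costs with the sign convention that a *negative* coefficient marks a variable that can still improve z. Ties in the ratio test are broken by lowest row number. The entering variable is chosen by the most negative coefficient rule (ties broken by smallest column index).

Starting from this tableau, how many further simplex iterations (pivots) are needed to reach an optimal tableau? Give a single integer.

2

pivot: y in, s1 out → z = 51
pivot: v in, x out → z = 784/15
No improving column remains; optimal.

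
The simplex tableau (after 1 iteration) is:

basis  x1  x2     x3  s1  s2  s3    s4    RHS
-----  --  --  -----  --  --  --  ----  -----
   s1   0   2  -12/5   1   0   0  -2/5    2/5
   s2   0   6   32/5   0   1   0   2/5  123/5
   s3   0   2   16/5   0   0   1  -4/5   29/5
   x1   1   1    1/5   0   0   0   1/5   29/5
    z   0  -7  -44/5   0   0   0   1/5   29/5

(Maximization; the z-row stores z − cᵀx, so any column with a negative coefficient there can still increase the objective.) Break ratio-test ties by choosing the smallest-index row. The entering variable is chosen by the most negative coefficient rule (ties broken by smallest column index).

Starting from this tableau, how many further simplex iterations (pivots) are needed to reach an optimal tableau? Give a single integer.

pivot: x3 in, s3 out → z = 87/4
pivot: s4 in, s2 out → z = 139/4
No improving column remains; optimal.

2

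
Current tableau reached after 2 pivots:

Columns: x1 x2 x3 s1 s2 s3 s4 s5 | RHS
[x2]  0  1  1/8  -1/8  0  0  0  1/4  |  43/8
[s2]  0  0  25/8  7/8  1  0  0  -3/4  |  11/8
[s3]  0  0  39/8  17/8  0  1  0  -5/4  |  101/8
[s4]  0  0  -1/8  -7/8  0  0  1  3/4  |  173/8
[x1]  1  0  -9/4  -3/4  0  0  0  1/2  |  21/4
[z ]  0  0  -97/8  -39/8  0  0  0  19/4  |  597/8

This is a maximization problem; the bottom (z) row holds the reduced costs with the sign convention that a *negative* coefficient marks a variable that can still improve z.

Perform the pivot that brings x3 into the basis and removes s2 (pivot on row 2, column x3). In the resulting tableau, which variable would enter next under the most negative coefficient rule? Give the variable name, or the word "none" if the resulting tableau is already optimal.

Pivot element 25/8. New z-row = old z-row − (-97/8)·(row 2/(25/8)).
Updated z-row coefficients: x1: 0, x2: 0, x3: 0, s1: -37/25, s2: 97/25, s3: 0, s4: 0, s5: 46/25.
The most negative is -37/25 in column s1, so s1 would enter next.

s1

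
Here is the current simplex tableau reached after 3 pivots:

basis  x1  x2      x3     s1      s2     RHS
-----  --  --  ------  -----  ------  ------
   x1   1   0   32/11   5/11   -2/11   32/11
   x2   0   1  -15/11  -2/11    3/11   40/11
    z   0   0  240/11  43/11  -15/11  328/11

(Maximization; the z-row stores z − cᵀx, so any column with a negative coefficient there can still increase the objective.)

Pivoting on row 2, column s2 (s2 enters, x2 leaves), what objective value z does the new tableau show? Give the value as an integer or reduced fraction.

Minimum ratio for s2: (40/11)/(3/11) = 40/3.
z changes by −(z-row coeff of s2)·ratio = −(-15/11)·(40/3) = 200/11.
New z = 328/11 + (200/11) = 48.

48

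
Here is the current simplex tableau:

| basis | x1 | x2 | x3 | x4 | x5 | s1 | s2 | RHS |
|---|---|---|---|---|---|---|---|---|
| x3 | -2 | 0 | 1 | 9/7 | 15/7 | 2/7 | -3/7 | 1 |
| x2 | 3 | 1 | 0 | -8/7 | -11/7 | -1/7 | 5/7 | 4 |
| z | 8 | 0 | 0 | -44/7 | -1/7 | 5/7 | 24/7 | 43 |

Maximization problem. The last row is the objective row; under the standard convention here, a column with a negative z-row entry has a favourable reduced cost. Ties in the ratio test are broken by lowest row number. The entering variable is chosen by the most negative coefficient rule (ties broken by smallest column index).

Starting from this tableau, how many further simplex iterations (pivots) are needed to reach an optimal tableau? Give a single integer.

pivot: x4 in, x3 out → z = 431/9
pivot: x1 in, x2 out → z = 55
No improving column remains; optimal.

2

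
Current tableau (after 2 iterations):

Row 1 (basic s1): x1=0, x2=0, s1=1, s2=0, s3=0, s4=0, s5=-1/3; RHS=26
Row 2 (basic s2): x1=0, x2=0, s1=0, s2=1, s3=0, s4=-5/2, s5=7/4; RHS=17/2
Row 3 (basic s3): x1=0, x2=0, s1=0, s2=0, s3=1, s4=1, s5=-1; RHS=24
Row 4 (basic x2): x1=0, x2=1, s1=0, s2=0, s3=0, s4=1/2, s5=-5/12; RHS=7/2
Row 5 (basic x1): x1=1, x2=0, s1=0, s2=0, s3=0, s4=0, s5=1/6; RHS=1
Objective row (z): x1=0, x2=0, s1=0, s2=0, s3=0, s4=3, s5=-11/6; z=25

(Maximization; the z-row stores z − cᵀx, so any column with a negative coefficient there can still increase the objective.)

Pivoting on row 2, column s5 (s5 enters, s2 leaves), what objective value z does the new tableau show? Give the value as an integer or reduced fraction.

712/21

Minimum ratio for s5: (17/2)/(7/4) = 34/7.
z changes by −(z-row coeff of s5)·ratio = −(-11/6)·(34/7) = 187/21.
New z = 25 + (187/21) = 712/21.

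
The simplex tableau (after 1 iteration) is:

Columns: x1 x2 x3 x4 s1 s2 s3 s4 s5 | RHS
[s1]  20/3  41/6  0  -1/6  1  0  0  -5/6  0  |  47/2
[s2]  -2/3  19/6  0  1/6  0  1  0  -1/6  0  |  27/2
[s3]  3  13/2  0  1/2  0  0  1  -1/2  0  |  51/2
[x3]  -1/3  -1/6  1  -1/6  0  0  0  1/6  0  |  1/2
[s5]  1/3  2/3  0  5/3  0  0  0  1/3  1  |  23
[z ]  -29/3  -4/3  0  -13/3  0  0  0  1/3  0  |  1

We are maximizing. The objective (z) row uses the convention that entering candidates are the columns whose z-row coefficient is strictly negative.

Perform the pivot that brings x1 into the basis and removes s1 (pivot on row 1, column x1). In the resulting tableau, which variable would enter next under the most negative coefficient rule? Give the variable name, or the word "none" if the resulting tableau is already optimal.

x4

Pivot element 20/3. New z-row = old z-row − (-29/3)·(row 1/(20/3)).
Updated z-row coefficients: x1: 0, x2: 343/40, x3: 0, x4: -183/40, s1: 29/20, s2: 0, s3: 0, s4: -7/8, s5: 0.
The most negative is -183/40 in column x4, so x4 would enter next.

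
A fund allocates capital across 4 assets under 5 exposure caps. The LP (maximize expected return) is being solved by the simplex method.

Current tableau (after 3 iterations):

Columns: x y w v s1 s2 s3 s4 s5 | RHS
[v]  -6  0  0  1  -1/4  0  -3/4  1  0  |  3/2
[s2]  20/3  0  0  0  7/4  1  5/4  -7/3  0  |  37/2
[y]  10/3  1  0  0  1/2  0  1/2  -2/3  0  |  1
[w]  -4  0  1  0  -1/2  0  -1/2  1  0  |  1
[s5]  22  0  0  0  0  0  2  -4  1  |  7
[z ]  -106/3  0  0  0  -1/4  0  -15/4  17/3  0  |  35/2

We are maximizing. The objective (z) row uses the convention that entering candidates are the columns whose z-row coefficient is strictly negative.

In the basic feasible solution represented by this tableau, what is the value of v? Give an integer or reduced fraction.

v is basic (row 1); its value is the RHS of that row: 3/2.

3/2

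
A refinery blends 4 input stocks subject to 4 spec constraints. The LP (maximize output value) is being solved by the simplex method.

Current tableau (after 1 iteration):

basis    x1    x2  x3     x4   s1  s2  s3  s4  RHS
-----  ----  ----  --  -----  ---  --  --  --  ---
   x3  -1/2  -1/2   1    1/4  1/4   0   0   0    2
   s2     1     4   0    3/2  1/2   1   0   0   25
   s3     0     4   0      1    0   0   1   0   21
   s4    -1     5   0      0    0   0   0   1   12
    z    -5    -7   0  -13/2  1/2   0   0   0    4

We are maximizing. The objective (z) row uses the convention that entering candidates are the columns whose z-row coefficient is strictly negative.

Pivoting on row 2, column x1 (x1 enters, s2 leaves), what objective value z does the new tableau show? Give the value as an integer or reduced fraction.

Minimum ratio for x1: 25/1 = 25.
z changes by −(z-row coeff of x1)·ratio = −(-5)·25 = 125.
New z = 4 + 125 = 129.

129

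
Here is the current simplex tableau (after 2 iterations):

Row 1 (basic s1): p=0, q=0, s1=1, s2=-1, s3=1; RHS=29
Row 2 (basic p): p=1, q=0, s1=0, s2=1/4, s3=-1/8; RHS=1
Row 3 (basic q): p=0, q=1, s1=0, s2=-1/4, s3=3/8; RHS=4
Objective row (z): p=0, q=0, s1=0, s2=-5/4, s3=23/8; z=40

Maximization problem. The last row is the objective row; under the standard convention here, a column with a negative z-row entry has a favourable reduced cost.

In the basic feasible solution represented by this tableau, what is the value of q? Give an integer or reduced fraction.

q is basic (row 3); its value is the RHS of that row: 4.

4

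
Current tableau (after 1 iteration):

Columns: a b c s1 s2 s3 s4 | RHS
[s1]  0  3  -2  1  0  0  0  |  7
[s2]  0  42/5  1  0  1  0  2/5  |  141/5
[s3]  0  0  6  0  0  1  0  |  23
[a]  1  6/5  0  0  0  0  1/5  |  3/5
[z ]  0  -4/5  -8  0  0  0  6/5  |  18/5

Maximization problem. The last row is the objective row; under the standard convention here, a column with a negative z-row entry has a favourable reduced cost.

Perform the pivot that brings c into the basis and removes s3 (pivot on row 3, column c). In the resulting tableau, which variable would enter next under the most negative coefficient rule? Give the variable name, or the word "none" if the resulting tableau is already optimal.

Pivot element 6. New z-row = old z-row − (-8)·(row 3/6).
Updated z-row coefficients: a: 0, b: -4/5, c: 0, s1: 0, s2: 0, s3: 4/3, s4: 6/5.
The most negative is -4/5 in column b, so b would enter next.

b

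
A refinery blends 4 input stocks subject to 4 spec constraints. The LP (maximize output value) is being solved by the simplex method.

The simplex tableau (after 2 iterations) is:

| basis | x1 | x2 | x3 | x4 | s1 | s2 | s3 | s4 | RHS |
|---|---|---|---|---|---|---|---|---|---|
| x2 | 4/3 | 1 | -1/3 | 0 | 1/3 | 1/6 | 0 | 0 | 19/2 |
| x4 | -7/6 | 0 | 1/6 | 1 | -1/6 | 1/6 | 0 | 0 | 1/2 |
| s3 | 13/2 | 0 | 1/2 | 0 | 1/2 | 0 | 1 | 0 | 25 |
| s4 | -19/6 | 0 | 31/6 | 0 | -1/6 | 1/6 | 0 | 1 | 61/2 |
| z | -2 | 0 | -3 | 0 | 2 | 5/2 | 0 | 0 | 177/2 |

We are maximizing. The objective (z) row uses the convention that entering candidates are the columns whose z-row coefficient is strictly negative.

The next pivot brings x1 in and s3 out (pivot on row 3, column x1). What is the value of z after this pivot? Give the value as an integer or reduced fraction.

Minimum ratio for x1: 25/(13/2) = 50/13.
z changes by −(z-row coeff of x1)·ratio = −(-2)·(50/13) = 100/13.
New z = 177/2 + (100/13) = 2501/26.

2501/26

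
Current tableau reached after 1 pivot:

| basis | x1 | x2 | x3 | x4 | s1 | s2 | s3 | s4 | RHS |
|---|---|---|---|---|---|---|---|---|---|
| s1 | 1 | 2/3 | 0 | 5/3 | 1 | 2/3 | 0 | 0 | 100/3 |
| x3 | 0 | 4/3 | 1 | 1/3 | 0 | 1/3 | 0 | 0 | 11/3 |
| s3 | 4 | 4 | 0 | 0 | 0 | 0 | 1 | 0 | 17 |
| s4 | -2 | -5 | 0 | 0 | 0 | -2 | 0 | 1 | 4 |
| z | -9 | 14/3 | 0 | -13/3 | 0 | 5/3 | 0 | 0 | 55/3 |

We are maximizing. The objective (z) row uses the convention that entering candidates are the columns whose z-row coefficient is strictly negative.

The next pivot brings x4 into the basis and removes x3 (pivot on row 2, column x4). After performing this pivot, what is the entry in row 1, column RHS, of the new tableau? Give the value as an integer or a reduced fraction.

15

Pivot element is row 2, column x4: 1/3.
Normalize row 2: new (row 2, RHS) = (11/3)/(1/3) = 11.
row 1 ← row 1 − (5/3)·(new row 2): 100/3 − (5/3)·11 = 15.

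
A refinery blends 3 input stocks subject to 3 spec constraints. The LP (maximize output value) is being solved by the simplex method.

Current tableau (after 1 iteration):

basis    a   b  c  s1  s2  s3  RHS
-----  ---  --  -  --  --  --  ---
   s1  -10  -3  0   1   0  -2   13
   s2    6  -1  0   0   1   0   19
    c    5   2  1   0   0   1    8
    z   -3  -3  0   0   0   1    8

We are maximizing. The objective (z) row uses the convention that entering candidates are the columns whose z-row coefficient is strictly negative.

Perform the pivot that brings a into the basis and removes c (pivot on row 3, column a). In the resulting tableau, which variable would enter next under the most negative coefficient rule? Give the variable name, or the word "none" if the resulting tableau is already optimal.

Pivot element 5. New z-row = old z-row − (-3)·(row 3/5).
Updated z-row coefficients: a: 0, b: -9/5, c: 3/5, s1: 0, s2: 0, s3: 8/5.
The most negative is -9/5 in column b, so b would enter next.

b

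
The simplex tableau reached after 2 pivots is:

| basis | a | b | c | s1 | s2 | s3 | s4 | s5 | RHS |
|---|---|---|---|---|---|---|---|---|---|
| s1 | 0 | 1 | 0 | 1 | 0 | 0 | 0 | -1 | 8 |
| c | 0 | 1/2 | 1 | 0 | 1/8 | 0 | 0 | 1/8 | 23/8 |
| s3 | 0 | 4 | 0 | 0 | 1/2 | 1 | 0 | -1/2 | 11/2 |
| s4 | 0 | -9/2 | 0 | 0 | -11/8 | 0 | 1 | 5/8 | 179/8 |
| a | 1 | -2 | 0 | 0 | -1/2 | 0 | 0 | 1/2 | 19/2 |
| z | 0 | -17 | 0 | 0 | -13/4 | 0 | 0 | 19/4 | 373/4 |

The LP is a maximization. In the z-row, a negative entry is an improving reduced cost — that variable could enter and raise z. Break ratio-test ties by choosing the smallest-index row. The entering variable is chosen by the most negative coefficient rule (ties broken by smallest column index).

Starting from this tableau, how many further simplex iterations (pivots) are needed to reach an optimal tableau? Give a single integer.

pivot: b in, s3 out → z = 933/8
pivot: s2 in, b out → z = 129
No improving column remains; optimal.

2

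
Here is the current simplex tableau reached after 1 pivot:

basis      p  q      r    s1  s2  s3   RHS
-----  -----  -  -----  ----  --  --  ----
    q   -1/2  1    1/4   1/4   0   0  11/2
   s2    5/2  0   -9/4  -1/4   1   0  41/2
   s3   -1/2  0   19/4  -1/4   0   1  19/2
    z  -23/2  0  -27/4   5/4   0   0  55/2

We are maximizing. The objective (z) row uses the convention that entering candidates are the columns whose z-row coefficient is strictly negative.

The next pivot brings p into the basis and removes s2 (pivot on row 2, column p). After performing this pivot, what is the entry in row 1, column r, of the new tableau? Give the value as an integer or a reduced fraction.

Pivot element is row 2, column p: 5/2.
Normalize row 2: new (row 2, r) = (-9/4)/(5/2) = -9/10.
row 1 ← row 1 − (-1/2)·(new row 2): 1/4 − (-1/2)·(-9/10) = -1/5.

-1/5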